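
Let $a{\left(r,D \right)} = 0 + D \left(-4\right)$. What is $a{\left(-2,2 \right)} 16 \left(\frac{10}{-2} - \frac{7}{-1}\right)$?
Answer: $-256$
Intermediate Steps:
$a{\left(r,D \right)} = - 4 D$ ($a{\left(r,D \right)} = 0 - 4 D = - 4 D$)
$a{\left(-2,2 \right)} 16 \left(\frac{10}{-2} - \frac{7}{-1}\right) = \left(-4\right) 2 \cdot 16 \left(\frac{10}{-2} - \frac{7}{-1}\right) = \left(-8\right) 16 \left(10 \left(- \frac{1}{2}\right) - -7\right) = - 128 \left(-5 + 7\right) = \left(-128\right) 2 = -256$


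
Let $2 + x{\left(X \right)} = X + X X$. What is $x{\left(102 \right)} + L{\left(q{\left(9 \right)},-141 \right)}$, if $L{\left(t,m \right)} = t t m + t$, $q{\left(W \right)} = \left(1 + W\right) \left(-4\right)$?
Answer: $-215136$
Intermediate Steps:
$x{\left(X \right)} = -2 + X + X^{2}$ ($x{\left(X \right)} = -2 + \left(X + X X\right) = -2 + \left(X + X^{2}\right) = -2 + X + X^{2}$)
$q{\left(W \right)} = -4 - 4 W$
$L{\left(t,m \right)} = t + m t^{2}$ ($L{\left(t,m \right)} = t^{2} m + t = m t^{2} + t = t + m t^{2}$)
$x{\left(102 \right)} + L{\left(q{\left(9 \right)},-141 \right)} = \left(-2 + 102 + 102^{2}\right) + \left(-4 - 36\right) \left(1 - 141 \left(-4 - 36\right)\right) = \left(-2 + 102 + 10404\right) + \left(-4 - 36\right) \left(1 - 141 \left(-4 - 36\right)\right) = 10504 - 40 \left(1 - -5640\right) = 10504 - 40 \left(1 + 5640\right) = 10504 - 225640 = -215136$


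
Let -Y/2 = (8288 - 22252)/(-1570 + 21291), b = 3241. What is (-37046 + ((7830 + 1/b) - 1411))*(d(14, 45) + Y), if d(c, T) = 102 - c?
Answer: -175036415429856/63915761 ≈ -2.7385e+6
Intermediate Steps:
Y = 27928/19721 (Y = -2*(8288 - 22252)/(-1570 + 21291) = -(-27928)/19721 = -2*(-13964/19721) = 27928/19721 ≈ 1.4162)
(-37046 + ((7830 + 1/b) - 1411))*(d(14, 45) + Y) = (-37046 + ((7830 + 1/3241) - 1411))*((102 - 1*14) + 27928/19721) = (-37046 + ((7830 + 1/3241) - 1411))*((102 - 14) + 27928/19721) = (-37046 + (25377031/3241 - 1411))*(88 + 27928/19721) = (-37046 + 20803980/3241)*(1763376/19721) = -99262106/3241*1763376/19721 = -175036415429856/63915761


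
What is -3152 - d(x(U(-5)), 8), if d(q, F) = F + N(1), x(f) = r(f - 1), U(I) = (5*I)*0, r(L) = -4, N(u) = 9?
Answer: -3169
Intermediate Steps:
U(I) = 0
x(f) = -4
d(q, F) = 9 + F (d(q, F) = F + 9 = 9 + F)
-3152 - d(x(U(-5)), 8) = -3152 - (9 + 8) = -3152 - 1*17 = -3152 - 17 = -3169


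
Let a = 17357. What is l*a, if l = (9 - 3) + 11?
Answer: 295069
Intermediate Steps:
l = 17 (l = 6 + 11 = 17)
l*a = 17*17357 = 295069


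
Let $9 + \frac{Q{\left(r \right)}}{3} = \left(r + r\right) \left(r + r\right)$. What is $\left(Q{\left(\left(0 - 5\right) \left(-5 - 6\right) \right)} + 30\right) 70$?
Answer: $2541210$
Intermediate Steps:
$Q{\left(r \right)} = -27 + 12 r^{2}$ ($Q{\left(r \right)} = -27 + 3 \left(r + r\right) \left(r + r\right) = -27 + 3 \cdot 2 r 2 r = -27 + 3 \cdot 4 r^{2} = -27 + 12 r^{2}$)
$\left(Q{\left(\left(0 - 5\right) \left(-5 - 6\right) \right)} + 30\right) 70 = \left(\left(-27 + 12 \left(\left(0 - 5\right) \left(-5 - 6\right)\right)^{2}\right) + 30\right) 70 = \left(\left(-27 + 12 \left(\left(-5\right) \left(-11\right)\right)^{2}\right) + 30\right) 70 = \left(\left(-27 + 12 \cdot 55^{2}\right) + 30\right) 70 = \left(\left(-27 + 12 \cdot 3025\right) + 30\right) 70 = \left(\left(-27 + 36300\right) + 30\right) 70 = \left(36273 + 30\right) 70 = 36303 \cdot 70 = 2541210$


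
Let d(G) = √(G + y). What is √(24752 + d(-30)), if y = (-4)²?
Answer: √(24752 + I*√14) ≈ 157.33 + 0.012*I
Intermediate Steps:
y = 16
d(G) = √(16 + G) (d(G) = √(G + 16) = √(16 + G))
√(24752 + d(-30)) = √(24752 + √(16 - 30)) = √(24752 + √(-14)) = √(24752 + I*√14)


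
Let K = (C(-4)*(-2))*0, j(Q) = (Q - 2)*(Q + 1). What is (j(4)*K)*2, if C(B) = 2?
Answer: 0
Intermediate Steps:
j(Q) = (1 + Q)*(-2 + Q) (j(Q) = (-2 + Q)*(1 + Q) = (1 + Q)*(-2 + Q))
K = 0 (K = (2*(-2))*0 = -4*0 = 0)
(j(4)*K)*2 = ((-2 + 4² - 1*4)*0)*2 = ((-2 + 16 - 4)*0)*2 = (10*0)*2 = 0*2 = 0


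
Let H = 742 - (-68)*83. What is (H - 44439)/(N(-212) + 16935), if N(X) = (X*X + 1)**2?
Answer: -38053/2020069960 ≈ -1.8837e-5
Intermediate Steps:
H = 6386 (H = 742 - 1*(-5644) = 742 + 5644 = 6386)
N(X) = (1 + X**2)**2 (N(X) = (X**2 + 1)**2 = (1 + X**2)**2)
(H - 44439)/(N(-212) + 16935) = (6386 - 44439)/((1 + (-212)**2)**2 + 16935) = -38053/((1 + 44944)**2 + 16935) = -38053/(44945**2 + 16935) = -38053/(2020053025 + 16935) = -38053/2020069960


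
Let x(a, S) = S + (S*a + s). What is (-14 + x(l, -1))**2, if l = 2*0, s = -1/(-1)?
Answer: 196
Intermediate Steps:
s = 1 (s = -1*(-1) = 1)
l = 0
x(a, S) = 1 + S + S*a (x(a, S) = S + (S*a + 1) = S + (1 + S*a) = 1 + S + S*a)
(-14 + x(l, -1))**2 = (-14 + (1 - 1 - 1*0))**2 = (-14 + (1 - 1 + 0))**2 = (-14 + 0)**2 = (-14)**2 = 196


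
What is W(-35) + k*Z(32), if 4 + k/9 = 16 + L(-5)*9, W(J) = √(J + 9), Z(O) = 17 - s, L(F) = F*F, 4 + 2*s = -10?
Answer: 51192 + I*√26 ≈ 51192.0 + 5.099*I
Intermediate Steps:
s = -7 (s = -2 + (½)*(-10) = -2 - 5 = -7)
L(F) = F²
Z(O) = 24 (Z(O) = 17 - 1*(-7) = 17 + 7 = 24)
W(J) = √(9 + J)
k = 2133 (k = -36 + 9*(16 + (-5)²*9) = -36 + 9*(16 + 25*9) = -36 + 9*(16 + 225) = -36 + 9*241 = -36 + 2169 = 2133)
W(-35) + k*Z(32) = √(9 - 35) + 2133*24 = √(-26) + 51192 = I*√26 + 51192 = 51192 + I*√26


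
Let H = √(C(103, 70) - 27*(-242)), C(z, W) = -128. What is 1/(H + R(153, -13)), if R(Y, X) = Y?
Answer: 153/17003 - √6406/17003 ≈ 0.0042912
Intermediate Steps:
H = √6406 (H = √(-128 - 27*(-242)) = √(-128 + 6534) = √6406 ≈ 80.037)
1/(H + R(153, -13)) = 1/(√6406 + 153) = 1/(153 + √6406)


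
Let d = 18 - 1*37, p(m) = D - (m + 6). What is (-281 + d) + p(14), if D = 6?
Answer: -314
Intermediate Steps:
p(m) = -m (p(m) = 6 - (m + 6) = 6 - (6 + m) = 6 + (-6 - m) = -m)
d = -19 (d = 18 - 37 = -19)
(-281 + d) + p(14) = (-281 - 19) - 1*14 = -300 - 14 = -314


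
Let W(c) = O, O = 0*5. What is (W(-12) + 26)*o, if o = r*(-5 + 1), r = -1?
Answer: 104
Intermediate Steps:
O = 0
W(c) = 0
o = 4 (o = -(-5 + 1) = -1*(-4) = 4)
(W(-12) + 26)*o = (0 + 26)*4 = 26*4 = 104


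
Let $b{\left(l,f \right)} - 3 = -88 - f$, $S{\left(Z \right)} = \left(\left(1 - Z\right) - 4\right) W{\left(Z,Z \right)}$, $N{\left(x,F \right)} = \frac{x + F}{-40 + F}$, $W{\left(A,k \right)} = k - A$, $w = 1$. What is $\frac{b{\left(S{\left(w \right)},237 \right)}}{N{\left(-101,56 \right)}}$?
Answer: $\frac{5152}{45} \approx 114.49$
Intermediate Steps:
$N{\left(x,F \right)} = \frac{F + x}{-40 + F}$
$S{\left(Z \right)} = 0$ ($S{\left(Z \right)} = \left(\left(1 - Z\right) - 4\right) \left(Z - Z\right) = \left(-3 - Z\right) 0 = 0$)
$b{\left(l,f \right)} = -85 - f$ ($b{\left(l,f \right)} = 3 - \left(88 + f\right) = -85 - f$)
$\frac{b{\left(S{\left(w \right)},237 \right)}}{N{\left(-101,56 \right)}} = \frac{-85 - 237}{\frac{1}{-40 + 56} \left(56 - 101\right)} = \frac{-85 - 237}{\frac{1}{16} \left(-45\right)} = - \frac{322}{\frac{1}{16} \left(-45\right)} = - \frac{322}{- \frac{45}{16}} = \left(-322\right) \left(- \frac{16}{45}\right) = \frac{5152}{45}$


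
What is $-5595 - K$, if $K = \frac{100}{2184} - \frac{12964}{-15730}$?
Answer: $- \frac{1848483719}{330330} \approx -5595.9$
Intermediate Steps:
$K = \frac{287369}{330330}$ ($K = 100 \cdot \frac{1}{2184} - - \frac{6482}{7865} = \frac{25}{546} + \frac{6482}{7865} = \frac{287369}{330330} \approx 0.86995$)
$-5595 - K = -5595 - \frac{287369}{330330} = - \frac{1848483719}{330330}$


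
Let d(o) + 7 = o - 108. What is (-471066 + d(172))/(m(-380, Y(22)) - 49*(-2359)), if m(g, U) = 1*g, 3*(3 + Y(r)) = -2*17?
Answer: -471009/115211 ≈ -4.0882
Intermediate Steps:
Y(r) = -43/3 (Y(r) = -3 + (-2*17)/3 = -3 + (⅓)*(-34) = -3 - 34/3 = -43/3)
d(o) = -115 + o (d(o) = -7 + (o - 108) = -7 + (-108 + o) = -115 + o)
m(g, U) = g
(-471066 + d(172))/(m(-380, Y(22)) - 49*(-2359)) = (-471066 + (-115 + 172))/(-380 - 49*(-2359)) = (-471066 + 57)/(-380 + 115591) = -471009/115211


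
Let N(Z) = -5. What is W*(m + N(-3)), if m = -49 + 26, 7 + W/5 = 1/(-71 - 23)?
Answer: 46130/47 ≈ 981.49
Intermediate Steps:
W = -3295/94 (W = -35 + 5/(-71 - 23) = -35 + 5/(-94) = -35 + 5*(-1/94) = -35 - 5/94 = -3295/94 ≈ -35.053)
m = -23
W*(m + N(-3)) = -3295*(-23 - 5)/94 = -3295/94*(-28) = 46130/47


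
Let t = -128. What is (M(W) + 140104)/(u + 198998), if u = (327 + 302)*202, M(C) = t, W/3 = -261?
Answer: 17497/40757 ≈ 0.42930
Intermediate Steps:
W = -783 (W = 3*(-261) = -783)
M(C) = -128
u = 127058 (u = 629*202 = 127058)
(M(W) + 140104)/(u + 198998) = (-128 + 140104)/(127058 + 198998) = 139976/326056 = 139976*(1/326056) = 17497/40757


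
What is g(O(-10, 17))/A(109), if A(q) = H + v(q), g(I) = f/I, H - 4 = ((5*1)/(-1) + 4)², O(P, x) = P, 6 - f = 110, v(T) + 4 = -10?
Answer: -52/45 ≈ -1.1556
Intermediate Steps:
v(T) = -14 (v(T) = -4 - 10 = -14)
f = -104 (f = 6 - 1*110 = 6 - 110 = -104)
H = 5 (H = 4 + ((5*1)/(-1) + 4)² = 4 + (5*(-1) + 4)² = 4 + (-5 + 4)² = 4 + (-1)² = 4 + 1 = 5)
g(I) = -104/I
A(q) = -9 (A(q) = 5 - 14 = -9)
g(O(-10, 17))/A(109) = -104/(-10)/(-9) = -104*(-⅒)*(-⅑) = (52/5)*(-⅑) = -52/45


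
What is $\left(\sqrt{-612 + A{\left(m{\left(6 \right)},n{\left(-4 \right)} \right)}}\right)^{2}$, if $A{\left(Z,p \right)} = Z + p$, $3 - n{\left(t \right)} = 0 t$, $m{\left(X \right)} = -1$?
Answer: $-610$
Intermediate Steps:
$n{\left(t \right)} = 3$ ($n{\left(t \right)} = 3 - 0 t = 3 - 0 = 3 + 0 = 3$)
$\left(\sqrt{-612 + A{\left(m{\left(6 \right)},n{\left(-4 \right)} \right)}}\right)^{2} = \left(\sqrt{-612 + \left(-1 + 3\right)}\right)^{2} = \left(\sqrt{-612 + 2}\right)^{2} = \left(\sqrt{-610}\right)^{2} = \left(i \sqrt{610}\right)^{2} = -610$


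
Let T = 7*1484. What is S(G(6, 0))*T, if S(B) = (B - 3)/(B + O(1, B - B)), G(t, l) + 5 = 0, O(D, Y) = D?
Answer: 20776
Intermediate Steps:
G(t, l) = -5 (G(t, l) = -5 + 0 = -5)
T = 10388
S(B) = (-3 + B)/(1 + B) (S(B) = (B - 3)/(B + 1) = (-3 + B)/(1 + B))
S(G(6, 0))*T = ((-3 - 5)/(1 - 5))*10388 = (-8/(-4))*10388 = -¼*(-8)*10388 = 2*10388 = 20776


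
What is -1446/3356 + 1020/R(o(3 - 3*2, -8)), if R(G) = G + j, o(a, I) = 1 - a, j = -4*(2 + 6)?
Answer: -432951/11746 ≈ -36.859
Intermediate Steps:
j = -32 (j = -4*8 = -32)
R(G) = -32 + G (R(G) = G - 32 = -32 + G)
-1446/3356 + 1020/R(o(3 - 3*2, -8)) = -1446/3356 + 1020/(-32 + (1 - (3 - 3*2))) = -1446*1/3356 + 1020/(-32 + (1 - (3 - 6))) = -723/1678 + 1020/(-32 + (1 - 1*(-3))) = -723/1678 + 1020/(-32 + (1 + 3)) = -723/1678 + 1020/(-32 + 4) = -723/1678 + 1020/(-28) = -723/1678 + 1020*(-1/28) = -723/1678 - 255/7 = -432951/11746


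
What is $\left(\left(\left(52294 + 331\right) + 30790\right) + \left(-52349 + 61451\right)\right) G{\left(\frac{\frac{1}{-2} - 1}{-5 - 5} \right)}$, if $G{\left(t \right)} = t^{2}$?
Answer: $\frac{832653}{400} \approx 2081.6$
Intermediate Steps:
$\left(\left(\left(52294 + 331\right) + 30790\right) + \left(-52349 + 61451\right)\right) G{\left(\frac{\frac{1}{-2} - 1}{-5 - 5} \right)} = \left(\left(\left(52294 + 331\right) + 30790\right) + \left(-52349 + 61451\right)\right) \left(\frac{\frac{1}{-2} - 1}{-5 - 5}\right)^{2} = \left(\left(52625 + 30790\right) + 9102\right) \left(\frac{- \frac{1}{2} - 1}{-10}\right)^{2} = \left(83415 + 9102\right) \left(\left(- \frac{3}{2}\right) \left(- \frac{1}{10}\right)\right)^{2} = 92517 \left(\frac{3}{20}\right)^{2} = 92517 \cdot \frac{9}{400} = \frac{832653}{400}$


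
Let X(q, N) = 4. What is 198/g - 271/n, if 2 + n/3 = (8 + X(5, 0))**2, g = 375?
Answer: -5759/53250 ≈ -0.10815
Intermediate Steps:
n = 426 (n = -6 + 3*(8 + 4)**2 = -6 + 3*12**2 = -6 + 3*144 = -6 + 432 = 426)
198/g - 271/n = 198/375 - 271/426 = 198*(1/375) - 271*1/426 = 66/125 - 271/426 = -5759/53250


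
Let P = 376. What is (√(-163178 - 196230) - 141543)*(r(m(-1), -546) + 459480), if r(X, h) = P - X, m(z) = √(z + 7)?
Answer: -(141543 - 4*I*√22463)*(459856 - √6) ≈ -6.5089e+10 + 2.7569e+8*I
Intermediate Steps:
m(z) = √(7 + z)
r(X, h) = 376 - X
(√(-163178 - 196230) - 141543)*(r(m(-1), -546) + 459480) = (√(-163178 - 196230) - 141543)*((376 - √(7 - 1)) + 459480) = (√(-359408) - 141543)*((376 - √6) + 459480) = (4*I*√22463 - 141543)*(459856 - √6) = (-141543 + 4*I*√22463)*(459856 - √6)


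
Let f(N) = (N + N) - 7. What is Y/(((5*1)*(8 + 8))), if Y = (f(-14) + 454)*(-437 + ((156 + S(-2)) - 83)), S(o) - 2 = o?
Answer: -38129/20 ≈ -1906.4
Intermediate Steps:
S(o) = 2 + o
f(N) = -7 + 2*N (f(N) = 2*N - 7 = -7 + 2*N)
Y = -152516 (Y = ((-7 + 2*(-14)) + 454)*(-437 + ((156 + (2 - 2)) - 83)) = ((-7 - 28) + 454)*(-437 + ((156 + 0) - 83)) = (-35 + 454)*(-437 + (156 - 83)) = 419*(-437 + 73) = 419*(-364) = -152516)
Y/(((5*1)*(8 + 8))) = -152516*1/(5*(8 + 8)) = -152516/(5*16) = -152516/80 = -152516*1/80 = -38129/20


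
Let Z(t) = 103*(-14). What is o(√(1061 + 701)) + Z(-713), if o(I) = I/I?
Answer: -1441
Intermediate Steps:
Z(t) = -1442
o(I) = 1
o(√(1061 + 701)) + Z(-713) = 1 - 1442 = -1441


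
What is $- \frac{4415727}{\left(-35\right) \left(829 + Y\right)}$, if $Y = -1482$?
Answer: $- \frac{4415727}{22855} \approx -193.21$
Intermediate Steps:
$- \frac{4415727}{\left(-35\right) \left(829 + Y\right)} = - \frac{4415727}{\left(-35\right) \left(829 - 1482\right)} = - \frac{4415727}{\left(-35\right) \left(-653\right)} = - \frac{4415727}{22855}$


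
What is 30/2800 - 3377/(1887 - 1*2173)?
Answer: 43019/3640 ≈ 11.818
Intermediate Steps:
30/2800 - 3377/(1887 - 1*2173) = 30*(1/2800) - 3377/(1887 - 2173) = 3/280 - 3377/(-286) = 3/280 - 3377*(-1/286) = 3/280 + 307/26 = 43019/3640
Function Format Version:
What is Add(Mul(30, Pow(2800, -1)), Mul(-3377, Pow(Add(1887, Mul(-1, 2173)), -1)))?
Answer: Rational(43019, 3640) ≈ 11.818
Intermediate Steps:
Add(Mul(30, Pow(2800, -1)), Mul(-3377, Pow(Add(1887, Mul(-1, 2173)), -1))) = Add(Mul(30, Rational(1, 2800)), Mul(-3377, Pow(Add(1887, -2173), -1))) = Add(Rational(3, 280), Mul(-3377, Pow(-286, -1))) = Add(Rational(3, 280), Mul(-3377, Rational(-1, 286))) = Add(Rational(3, 280), Rational(307, 26)) = Rational(43019, 3640)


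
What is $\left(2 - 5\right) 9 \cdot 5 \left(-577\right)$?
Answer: $77895$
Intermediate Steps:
$\left(2 - 5\right) 9 \cdot 5 \left(-577\right) = \left(-3\right) 9 \cdot 5 \left(-577\right) = \left(-27\right) 5 \left(-577\right) = \left(-135\right) \left(-577\right) = 77895$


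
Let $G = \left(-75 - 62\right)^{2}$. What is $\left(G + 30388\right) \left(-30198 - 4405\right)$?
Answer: $-1700979671$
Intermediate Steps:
$G = 18769$ ($G = \left(-137\right)^{2} = 18769$)
$\left(G + 30388\right) \left(-30198 - 4405\right) = \left(18769 + 30388\right) \left(-30198 - 4405\right) = 49157 \left(-34603\right) = -1700979671$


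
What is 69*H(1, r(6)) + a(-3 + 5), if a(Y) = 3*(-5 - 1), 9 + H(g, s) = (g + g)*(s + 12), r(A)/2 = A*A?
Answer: 10953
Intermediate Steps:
r(A) = 2*A² (r(A) = 2*(A*A) = 2*A²)
H(g, s) = -9 + 2*g*(12 + s) (H(g, s) = -9 + (g + g)*(s + 12) = -9 + (2*g)*(12 + s) = -9 + 2*g*(12 + s))
a(Y) = -18 (a(Y) = 3*(-6) = -18)
69*H(1, r(6)) + a(-3 + 5) = 69*(-9 + 24*1 + 2*1*(2*6²)) - 18 = 69*(-9 + 24 + 2*1*(2*36)) - 18 = 69*(-9 + 24 + 2*1*72) - 18 = 69*(-9 + 24 + 144) - 18 = 69*159 - 18 = 10971 - 18 = 10953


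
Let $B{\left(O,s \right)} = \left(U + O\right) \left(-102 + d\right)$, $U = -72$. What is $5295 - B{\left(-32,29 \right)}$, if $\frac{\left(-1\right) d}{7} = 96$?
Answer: $-75201$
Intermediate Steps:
$d = -672$ ($d = \left(-7\right) 96 = -672$)
$B{\left(O,s \right)} = 55728 - 774 O$ ($B{\left(O,s \right)} = \left(-72 + O\right) \left(-102 - 672\right) = \left(-72 + O\right) \left(-774\right) = 55728 - 774 O$)
$5295 - B{\left(-32,29 \right)} = 5295 - \left(55728 - -24768\right) = 5295 - \left(55728 + 24768\right) = 5295 - 80496 = -75201$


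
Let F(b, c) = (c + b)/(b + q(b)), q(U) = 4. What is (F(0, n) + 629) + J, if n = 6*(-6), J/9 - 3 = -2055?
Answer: -17848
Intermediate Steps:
J = -18468 (J = 27 + 9*(-2055) = 27 - 18495 = -18468)
n = -36
F(b, c) = (b + c)/(4 + b) (F(b, c) = (c + b)/(b + 4) = (b + c)/(4 + b))
(F(0, n) + 629) + J = ((0 - 36)/(4 + 0) + 629) - 18468 = (-36/4 + 629) - 18468 = ((¼)*(-36) + 629) - 18468 = (-9 + 629) - 18468 = 620 - 18468 = -17848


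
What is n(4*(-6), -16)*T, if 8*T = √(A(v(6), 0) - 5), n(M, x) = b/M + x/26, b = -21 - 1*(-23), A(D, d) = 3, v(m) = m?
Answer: -109*I*√2/1248 ≈ -0.12352*I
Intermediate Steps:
b = 2 (b = -21 + 23 = 2)
n(M, x) = 2/M + x/26
T = I*√2/8 (T = √(3 - 5)/8 = √(-2)/8 = (I*√2)/8 = I*√2/8 ≈ 0.17678*I)
n(4*(-6), -16)*T = (2/((4*(-6))) + (1/26)*(-16))*(I*√2/8) = (2/(-24) - 8/13)*(I*√2/8) = (2*(-1/24) - 8/13)*(I*√2/8) = (-1/12 - 8/13)*(I*√2/8) = -109*I*√2/1248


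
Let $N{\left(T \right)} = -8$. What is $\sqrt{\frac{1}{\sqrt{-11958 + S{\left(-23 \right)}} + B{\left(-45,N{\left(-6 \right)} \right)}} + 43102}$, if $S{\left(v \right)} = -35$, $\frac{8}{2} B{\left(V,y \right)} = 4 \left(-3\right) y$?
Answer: $\sqrt{\frac{1034449 + 43102 i \sqrt{11993}}{24 + i \sqrt{11993}}} \approx 207.61 - 2.0 \cdot 10^{-5} i$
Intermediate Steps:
$B{\left(V,y \right)} = - 3 y$ ($B{\left(V,y \right)} = \frac{4 \left(-3\right) y}{4} = \frac{\left(-12\right) y}{4} = - 3 y$)
$\sqrt{\frac{1}{\sqrt{-11958 + S{\left(-23 \right)}} + B{\left(-45,N{\left(-6 \right)} \right)}} + 43102} = \sqrt{\frac{1}{\sqrt{-11958 - 35} - -24} + 43102} = \sqrt{\frac{1}{\sqrt{-11993} + 24} + 43102} = \sqrt{\frac{1}{i \sqrt{11993} + 24} + 43102} = \sqrt{\frac{1}{24 + i \sqrt{11993}} + 43102} = \sqrt{43102 + \frac{1}{24 + i \sqrt{11993}}}$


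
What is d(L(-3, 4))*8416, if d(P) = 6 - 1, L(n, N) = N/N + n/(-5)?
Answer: 42080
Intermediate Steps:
L(n, N) = 1 - n/5 (L(n, N) = 1 + n*(-1/5) = 1 - n/5)
d(P) = 5
d(L(-3, 4))*8416 = 5*8416 = 42080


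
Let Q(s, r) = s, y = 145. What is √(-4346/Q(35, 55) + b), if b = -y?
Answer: I*√329735/35 ≈ 16.406*I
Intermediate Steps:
b = -145 (b = -1*145 = -145)
√(-4346/Q(35, 55) + b) = √(-4346/35 - 145) = √(-9421/35) = I*√329735/35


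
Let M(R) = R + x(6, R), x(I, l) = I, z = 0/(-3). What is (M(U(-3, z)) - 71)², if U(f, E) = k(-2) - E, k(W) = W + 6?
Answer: 3721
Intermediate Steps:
z = 0 (z = 0*(-⅓) = 0)
k(W) = 6 + W
U(f, E) = 4 - E (U(f, E) = (6 - 2) - E = 4 - E)
M(R) = 6 + R (M(R) = R + 6 = 6 + R)
(M(U(-3, z)) - 71)² = ((6 + (4 - 1*0)) - 71)² = ((6 + (4 + 0)) - 71)² = ((6 + 4) - 71)² = (10 - 71)² = (-61)² = 3721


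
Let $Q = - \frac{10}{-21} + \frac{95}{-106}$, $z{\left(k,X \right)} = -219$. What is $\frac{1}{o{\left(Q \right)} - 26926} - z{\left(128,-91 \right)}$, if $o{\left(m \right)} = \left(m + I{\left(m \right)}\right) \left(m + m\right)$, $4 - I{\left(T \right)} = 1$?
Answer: $\frac{14610704701029}{66715557893} \approx 219.0$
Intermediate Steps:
$I{\left(T \right)} = 3$ ($I{\left(T \right)} = 4 - 1 = 3$)
$Q = - \frac{935}{2226}$ ($Q = \left(-10\right) \left(- \frac{1}{21}\right) + 95 \left(- \frac{1}{106}\right) = \frac{10}{21} - \frac{95}{106} = - \frac{935}{2226} \approx -0.42004$)
$o{\left(m \right)} = 2 m \left(3 + m\right)$ ($o{\left(m \right)} = \left(m + 3\right) \left(m + m\right) = \left(3 + m\right) 2 m = 2 m \left(3 + m\right)$)
$\frac{1}{o{\left(Q \right)} - 26926} - z{\left(128,-91 \right)} = \frac{1}{2 \left(- \frac{935}{2226}\right) \left(3 - \frac{935}{2226}\right) - 26926} - -219 = \frac{1}{2 \left(- \frac{935}{2226}\right) \frac{5743}{2226} - 26926} + 219 = \frac{1}{- \frac{5369705}{2477538} - 26926} + 219 = \frac{1}{- \frac{66715557893}{2477538}} + 219 = - \frac{2477538}{66715557893} + 219 = \frac{14610704701029}{66715557893}$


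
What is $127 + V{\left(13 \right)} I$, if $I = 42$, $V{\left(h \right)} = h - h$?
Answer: $127$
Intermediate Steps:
$V{\left(h \right)} = 0$
$127 + V{\left(13 \right)} I = 127 + 0 \cdot 42 = 127 + 0 = 127$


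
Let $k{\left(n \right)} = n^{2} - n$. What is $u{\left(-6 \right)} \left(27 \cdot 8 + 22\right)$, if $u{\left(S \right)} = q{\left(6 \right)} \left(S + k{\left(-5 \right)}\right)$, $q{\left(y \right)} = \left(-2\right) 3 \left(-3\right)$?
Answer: $102816$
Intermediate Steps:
$q{\left(y \right)} = 18$ ($q{\left(y \right)} = \left(-6\right) \left(-3\right) = 18$)
$u{\left(S \right)} = 540 + 18 S$ ($u{\left(S \right)} = 18 \left(S - 5 \left(-1 - 5\right)\right) = 18 \left(S - -30\right) = 18 \left(S + 30\right) = 18 \left(30 + S\right) = 540 + 18 S$)
$u{\left(-6 \right)} \left(27 \cdot 8 + 22\right) = \left(540 + 18 \left(-6\right)\right) \left(27 \cdot 8 + 22\right) = \left(540 - 108\right) \left(216 + 22\right) = 432 \cdot 238 = 102816$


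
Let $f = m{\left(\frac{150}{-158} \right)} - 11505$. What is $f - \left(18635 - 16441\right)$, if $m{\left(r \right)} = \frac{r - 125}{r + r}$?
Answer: $- \frac{40898}{3} \approx -13633.0$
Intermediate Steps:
$m{\left(r \right)} = \frac{-125 + r}{2 r}$
$f = - \frac{34316}{3}$ ($f = \frac{-125 + \frac{150}{-158}}{2 \frac{150}{-158}} - 11505 = \frac{-125 + 150 \left(- \frac{1}{158}\right)}{2 \cdot 150 \left(- \frac{1}{158}\right)} - 11505 = \frac{-125 - \frac{75}{79}}{2 \left(- \frac{75}{79}\right)} - 11505 = \frac{1}{2} \left(- \frac{79}{75}\right) \left(- \frac{9950}{79}\right) - 11505 = \frac{199}{3} - 11505 = - \frac{34316}{3} \approx -11439.0$)
$f - \left(18635 - 16441\right) = - \frac{34316}{3} - \left(18635 - 16441\right) = - \frac{34316}{3} - 2194 = - \frac{40898}{3}$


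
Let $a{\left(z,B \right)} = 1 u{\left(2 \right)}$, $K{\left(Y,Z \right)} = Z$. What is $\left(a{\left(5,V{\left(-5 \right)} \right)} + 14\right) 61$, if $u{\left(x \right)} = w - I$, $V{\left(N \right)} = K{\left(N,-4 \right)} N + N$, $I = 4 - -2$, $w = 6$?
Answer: $854$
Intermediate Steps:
$I = 6$ ($I = 4 + 2 = 6$)
$V{\left(N \right)} = - 3 N$ ($V{\left(N \right)} = - 4 N + N = - 3 N$)
$u{\left(x \right)} = 0$ ($u{\left(x \right)} = 6 - 6 = 0$)
$a{\left(z,B \right)} = 0$ ($a{\left(z,B \right)} = 1 \cdot 0 = 0$)
$\left(a{\left(5,V{\left(-5 \right)} \right)} + 14\right) 61 = \left(0 + 14\right) 61 = 14 \cdot 61 = 854$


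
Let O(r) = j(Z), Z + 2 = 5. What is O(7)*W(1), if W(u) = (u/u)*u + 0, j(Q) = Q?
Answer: 3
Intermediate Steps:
Z = 3 (Z = -2 + 5 = 3)
O(r) = 3
W(u) = u (W(u) = 1*u + 0 = u + 0 = u)
O(7)*W(1) = 3*1 = 3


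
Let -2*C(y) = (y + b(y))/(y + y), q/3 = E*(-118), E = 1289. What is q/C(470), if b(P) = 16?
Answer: 142975880/81 ≈ 1.7651e+6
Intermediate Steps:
q = -456306 (q = 3*(1289*(-118)) = 3*(-152102) = -456306)
C(y) = -(16 + y)/(4*y) (C(y) = -(y + 16)/(2*(y + y)) = -(16 + y)/(2*(2*y)) = -(16 + y)*1/(2*y)/2 = -(16 + y)/(4*y))
q/C(470) = -456306*1880/(-16 - 1*470) = -456306*1880/(-16 - 470) = -456306/((1/4)*(1/470)*(-486)) = -456306/(-243/940) = -456306*(-940/243) = 142975880/81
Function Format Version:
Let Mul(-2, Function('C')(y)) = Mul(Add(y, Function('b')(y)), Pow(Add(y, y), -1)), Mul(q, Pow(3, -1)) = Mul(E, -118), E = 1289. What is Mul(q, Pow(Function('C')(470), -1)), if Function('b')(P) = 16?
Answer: Rational(142975880, 81) ≈ 1.7651e+6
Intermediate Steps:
q = -456306 (q = Mul(3, Mul(1289, -118)) = Mul(3, -152102) = -456306)
Function('C')(y) = Mul(Rational(-1, 4), Pow(y, -1), Add(16, y)) (Function('C')(y) = Mul(Rational(-1, 2), Mul(Add(y, 16), Pow(Add(y, y), -1))) = Mul(Rational(-1, 2), Mul(Add(16, y), Pow(Mul(2, y), -1))) = Mul(Rational(-1, 2), Mul(Add(16, y), Mul(Rational(1, 2), Pow(y, -1)))) = Mul(Rational(-1, 2), Mul(Rational(1, 2), Pow(y, -1), Add(16, y))) = Mul(Rational(-1, 4), Pow(y, -1), Add(16, y)))
Mul(q, Pow(Function('C')(470), -1)) = Mul(-456306, Pow(Mul(Rational(1, 4), Pow(470, -1), Add(-16, Mul(-1, 470))), -1)) = Mul(-456306, Pow(Mul(Rational(1, 4), Rational(1, 470), Add(-16, -470)), -1)) = Mul(-456306, Pow(Mul(Rational(1, 4), Rational(1, 470), -486), -1)) = Mul(-456306, Pow(Rational(-243, 940), -1)) = Mul(-456306, Rational(-940, 243)) = Rational(142975880, 81)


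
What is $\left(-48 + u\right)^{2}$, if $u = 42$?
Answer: $36$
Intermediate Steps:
$\left(-48 + u\right)^{2} = \left(-48 + 42\right)^{2} = \left(-6\right)^{2} = 36$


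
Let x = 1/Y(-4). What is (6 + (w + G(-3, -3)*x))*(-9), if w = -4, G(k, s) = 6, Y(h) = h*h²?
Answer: -549/32 ≈ -17.156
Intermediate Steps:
Y(h) = h³
x = -1/64 (x = 1/((-4)³) = 1/(-64) = -1/64 ≈ -0.015625)
(6 + (w + G(-3, -3)*x))*(-9) = (6 + (-4 + 6*(-1/64)))*(-9) = (6 + (-4 - 3/32))*(-9) = (6 - 131/32)*(-9) = (61/32)*(-9) = -549/32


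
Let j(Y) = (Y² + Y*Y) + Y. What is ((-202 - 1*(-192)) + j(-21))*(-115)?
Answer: -97865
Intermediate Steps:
j(Y) = Y + 2*Y² (j(Y) = (Y² + Y²) + Y = 2*Y² + Y = Y + 2*Y²)
((-202 - 1*(-192)) + j(-21))*(-115) = ((-202 - 1*(-192)) - 21*(1 + 2*(-21)))*(-115) = ((-202 + 192) - 21*(1 - 42))*(-115) = (-10 - 21*(-41))*(-115) = (-10 + 861)*(-115) = 851*(-115) = -97865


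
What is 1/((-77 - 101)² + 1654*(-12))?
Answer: 1/11836 ≈ 8.4488e-5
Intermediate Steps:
1/((-77 - 101)² + 1654*(-12)) = 1/((-178)² - 19848) = 1/(31684 - 19848) = 1/11836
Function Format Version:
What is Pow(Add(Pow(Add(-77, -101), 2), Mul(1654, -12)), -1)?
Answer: Rational(1, 11836) ≈ 8.4488e-5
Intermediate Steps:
Pow(Add(Pow(Add(-77, -101), 2), Mul(1654, -12)), -1) = Pow(Add(Pow(-178, 2), -19848), -1) = Pow(Add(31684, -19848), -1) = Pow(11836, -1) = Rational(1, 11836)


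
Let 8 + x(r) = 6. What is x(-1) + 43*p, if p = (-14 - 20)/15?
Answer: -1492/15 ≈ -99.467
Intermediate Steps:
x(r) = -2 (x(r) = -8 + 6 = -2)
p = -34/15 (p = -34*1/15 = -34/15 ≈ -2.2667)
x(-1) + 43*p = -2 + 43*(-34/15) = -2 - 1462/15 = -1492/15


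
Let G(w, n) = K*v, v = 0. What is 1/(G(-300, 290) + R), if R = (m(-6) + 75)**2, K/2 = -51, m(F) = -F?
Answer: 1/6561 ≈ 0.00015242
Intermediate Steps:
K = -102 (K = 2*(-51) = -102)
R = 6561 (R = (-1*(-6) + 75)**2 = (6 + 75)**2 = 81**2 = 6561)
G(w, n) = 0 (G(w, n) = -102*0 = 0)
1/(G(-300, 290) + R) = 1/(0 + 6561) = 1/6561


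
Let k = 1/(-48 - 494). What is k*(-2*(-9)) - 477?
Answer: -129276/271 ≈ -477.03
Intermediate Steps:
k = -1/542 (k = 1/(-542) = -1/542 ≈ -0.0018450)
k*(-2*(-9)) - 477 = -(-1)*(-9)/271 - 477 = -1/542*18 - 477 = -9/271 - 477 = -129276/271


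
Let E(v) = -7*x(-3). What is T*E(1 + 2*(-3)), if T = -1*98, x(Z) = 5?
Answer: 3430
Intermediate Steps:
E(v) = -35 (E(v) = -7*5 = -35)
T = -98
T*E(1 + 2*(-3)) = -98*(-35) = 3430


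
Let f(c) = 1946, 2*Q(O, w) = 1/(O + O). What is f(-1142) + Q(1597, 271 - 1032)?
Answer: 12431049/6388 ≈ 1946.0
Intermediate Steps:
Q(O, w) = 1/(4*O) (Q(O, w) = 1/(2*(O + O)) = 1/(2*((2*O))) = (1/(2*O))/2 = 1/(4*O))
f(-1142) + Q(1597, 271 - 1032) = 1946 + (¼)/1597 = 1946 + (¼)*(1/1597) = 1946 + 1/6388 = 12431049/6388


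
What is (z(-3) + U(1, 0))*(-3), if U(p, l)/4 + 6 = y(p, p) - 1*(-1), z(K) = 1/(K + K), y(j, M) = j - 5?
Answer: 217/2 ≈ 108.50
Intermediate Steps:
y(j, M) = -5 + j
z(K) = 1/(2*K)
U(p, l) = -40 + 4*p (U(p, l) = -24 + 4*((-5 + p) - 1*(-1)) = -24 + 4*((-5 + p) + 1) = -24 + 4*(-4 + p) = -24 + (-16 + 4*p) = -40 + 4*p)
(z(-3) + U(1, 0))*(-3) = ((1/2)/(-3) + (-40 + 4*1))*(-3) = ((1/2)*(-1/3) + (-40 + 4))*(-3) = (-1/6 - 36)*(-3) = -217/6*(-3) = 217/2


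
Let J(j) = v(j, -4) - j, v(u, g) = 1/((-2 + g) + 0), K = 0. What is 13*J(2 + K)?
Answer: -169/6 ≈ -28.167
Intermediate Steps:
v(u, g) = 1/(-2 + g)
J(j) = -1/6 - j (J(j) = 1/(-2 - 4) - j = 1/(-6) - j = -1/6 - j)
13*J(2 + K) = 13*(-1/6 - (2 + 0)) = 13*(-1/6 - 1*2) = 13*(-1/6 - 2) = 13*(-13/6) = -169/6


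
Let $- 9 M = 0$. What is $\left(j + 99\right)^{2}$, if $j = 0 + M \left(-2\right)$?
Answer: $9801$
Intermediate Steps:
$M = 0$ ($M = \left(- \frac{1}{9}\right) 0 = 0$)
$j = 0$ ($j = 0 + 0 \left(-2\right) = 0 + 0 = 0$)
$\left(j + 99\right)^{2} = \left(0 + 99\right)^{2} = 99^{2} = 9801$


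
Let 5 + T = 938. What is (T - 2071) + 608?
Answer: -530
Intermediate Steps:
T = 933 (T = -5 + 938 = 933)
(T - 2071) + 608 = (933 - 2071) + 608 = -1138 + 608 = -530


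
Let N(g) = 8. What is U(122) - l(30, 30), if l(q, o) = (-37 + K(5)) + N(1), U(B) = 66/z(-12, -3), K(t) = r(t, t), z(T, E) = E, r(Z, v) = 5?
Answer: 2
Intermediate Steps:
K(t) = 5
U(B) = -22 (U(B) = 66/(-3) = 66*(-1/3) = -22)
l(q, o) = -24 (l(q, o) = (-37 + 5) + 8 = -32 + 8 = -24)
U(122) - l(30, 30) = -22 - 1*(-24) = -22 + 24 = 2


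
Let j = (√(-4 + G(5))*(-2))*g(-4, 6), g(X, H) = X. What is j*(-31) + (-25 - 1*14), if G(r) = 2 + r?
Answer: -39 - 248*√3 ≈ -468.55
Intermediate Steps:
j = 8*√3 (j = (√(-4 + (2 + 5))*(-2))*(-4) = (√(-4 + 7)*(-2))*(-4) = (√3*(-2))*(-4) = -2*√3*(-4) = 8*√3 ≈ 13.856)
j*(-31) + (-25 - 1*14) = (8*√3)*(-31) + (-25 - 1*14) = -248*√3 + (-25 - 14) = -248*√3 - 39 = -39 - 248*√3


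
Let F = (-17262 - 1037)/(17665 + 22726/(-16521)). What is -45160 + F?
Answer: -13178926891019/291820739 ≈ -45161.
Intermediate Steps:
F = -302317779/291820739 (F = -18299/(17665 + 22726*(-1/16521)) = -18299/(17665 - 22726/16521) = -18299/291820739/16521 = -18299*16521/291820739 = -302317779/291820739 ≈ -1.0360)
-45160 + F = -45160 - 302317779/291820739 = -13178926891019/291820739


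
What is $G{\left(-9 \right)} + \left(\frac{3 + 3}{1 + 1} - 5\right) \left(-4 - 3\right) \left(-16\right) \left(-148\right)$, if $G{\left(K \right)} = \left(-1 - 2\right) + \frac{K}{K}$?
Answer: $33150$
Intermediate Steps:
$G{\left(K \right)} = -2$ ($G{\left(K \right)} = -3 + 1 = -2$)
$G{\left(-9 \right)} + \left(\frac{3 + 3}{1 + 1} - 5\right) \left(-4 - 3\right) \left(-16\right) \left(-148\right) = -2 + \left(\frac{3 + 3}{1 + 1} - 5\right) \left(-4 - 3\right) \left(-16\right) \left(-148\right) = -2 + \left(\frac{6}{2} - 5\right) \left(-7\right) \left(-16\right) \left(-148\right) = -2 + \left(6 \cdot \frac{1}{2} - 5\right) \left(-7\right) \left(-16\right) \left(-148\right) = -2 + \left(3 - 5\right) \left(-7\right) \left(-16\right) \left(-148\right) = -2 + \left(-2\right) \left(-7\right) \left(-16\right) \left(-148\right) = -2 + 14 \left(-16\right) \left(-148\right) = -2 - -33152 = -2 + 33152 = 33150$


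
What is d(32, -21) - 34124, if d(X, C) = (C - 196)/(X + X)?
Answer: -2184153/64 ≈ -34127.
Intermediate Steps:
d(X, C) = (-196 + C)/(2*X) (d(X, C) = (-196 + C)/((2*X)) = (-196 + C)*(1/(2*X)) = (-196 + C)/(2*X))
d(32, -21) - 34124 = (1/2)*(-196 - 21)/32 - 34124 = (1/2)*(1/32)*(-217) - 34124 = -217/64 - 34124 = -2184153/64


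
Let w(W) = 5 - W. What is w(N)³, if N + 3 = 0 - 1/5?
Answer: 68921/125 ≈ 551.37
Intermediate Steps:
N = -16/5 (N = -3 + (0 - 1/5) = -3 + (0 - 1*⅕) = -3 + (0 - ⅕) = -3 - ⅕ = -16/5 ≈ -3.2000)
w(N)³ = (5 - 1*(-16/5))³ = (5 + 16/5)³ = (41/5)³ = 68921/125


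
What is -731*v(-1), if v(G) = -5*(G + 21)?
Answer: 73100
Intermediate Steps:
v(G) = -105 - 5*G (v(G) = -5*(21 + G) = -105 - 5*G)
-731*v(-1) = -731*(-105 - 5*(-1)) = -731*(-105 + 5) = -731*(-100) = 73100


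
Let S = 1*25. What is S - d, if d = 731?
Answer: -706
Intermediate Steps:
S = 25
S - d = 25 - 1*731 = 25 - 731 = -706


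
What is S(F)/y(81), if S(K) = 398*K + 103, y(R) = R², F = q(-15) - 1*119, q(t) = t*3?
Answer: -7241/729 ≈ -9.9328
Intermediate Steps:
q(t) = 3*t
F = -164 (F = 3*(-15) - 1*119 = -45 - 119 = -164)
S(K) = 103 + 398*K
S(F)/y(81) = (103 + 398*(-164))/(81²) = (103 - 65272)/6561 = -65169*1/6561 = -7241/729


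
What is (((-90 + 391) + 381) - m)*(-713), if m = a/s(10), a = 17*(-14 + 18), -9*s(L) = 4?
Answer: -595355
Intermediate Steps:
s(L) = -4/9 (s(L) = -⅑*4 = -4/9)
a = 68 (a = 17*4 = 68)
m = -153 (m = 68/(-4/9) = 68*(-9/4) = -153)
(((-90 + 391) + 381) - m)*(-713) = (((-90 + 391) + 381) - 1*(-153))*(-713) = ((301 + 381) + 153)*(-713) = (682 + 153)*(-713) = 835*(-713) = -595355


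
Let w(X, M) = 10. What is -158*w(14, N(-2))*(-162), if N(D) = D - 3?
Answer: 255960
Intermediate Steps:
N(D) = -3 + D
-158*w(14, N(-2))*(-162) = -158*10*(-162) = -1580*(-162) = 255960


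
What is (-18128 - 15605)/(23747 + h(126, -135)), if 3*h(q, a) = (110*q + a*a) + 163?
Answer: -101199/103489 ≈ -0.97787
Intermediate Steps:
h(q, a) = 163/3 + a**2/3 + 110*q/3 (h(q, a) = ((110*q + a*a) + 163)/3 = ((110*q + a**2) + 163)/3 = ((a**2 + 110*q) + 163)/3 = (163 + a**2 + 110*q)/3 = 163/3 + a**2/3 + 110*q/3)
(-18128 - 15605)/(23747 + h(126, -135)) = (-18128 - 15605)/(23747 + (163/3 + (1/3)*(-135)**2 + (110/3)*126)) = -33733/(23747 + (163/3 + (1/3)*18225 + 4620)) = -33733/(23747 + (163/3 + 6075 + 4620)) = -33733/(23747 + 32248/3) = -33733/103489/3 = -33733*3/103489 = -101199/103489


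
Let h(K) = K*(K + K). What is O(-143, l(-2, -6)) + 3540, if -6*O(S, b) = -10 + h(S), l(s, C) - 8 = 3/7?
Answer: -9824/3 ≈ -3274.7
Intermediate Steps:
l(s, C) = 59/7 (l(s, C) = 8 + 3/7 = 59/7)
h(K) = 2*K**2 (h(K) = K*(2*K) = 2*K**2)
O(S, b) = 5/3 - S**2/3 (O(S, b) = -(-10 + 2*S**2)/6 = 5/3 - S**2/3)
O(-143, l(-2, -6)) + 3540 = (5/3 - 1/3*(-143)**2) + 3540 = (5/3 - 1/3*20449) + 3540 = (5/3 - 20449/3) + 3540 = -20444/3 + 3540 = -9824/3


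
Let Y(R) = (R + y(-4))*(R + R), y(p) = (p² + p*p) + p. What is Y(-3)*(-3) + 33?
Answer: 483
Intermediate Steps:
y(p) = p + 2*p² (y(p) = (p² + p²) + p = 2*p² + p = p + 2*p²)
Y(R) = 2*R*(28 + R) (Y(R) = (R - 4*(1 + 2*(-4)))*(R + R) = (R - 4*(1 - 8))*(2*R) = (R - 4*(-7))*(2*R) = (R + 28)*(2*R) = (28 + R)*(2*R) = 2*R*(28 + R))
Y(-3)*(-3) + 33 = (2*(-3)*(28 - 3))*(-3) + 33 = (2*(-3)*25)*(-3) + 33 = -150*(-3) + 33 = 450 + 33 = 483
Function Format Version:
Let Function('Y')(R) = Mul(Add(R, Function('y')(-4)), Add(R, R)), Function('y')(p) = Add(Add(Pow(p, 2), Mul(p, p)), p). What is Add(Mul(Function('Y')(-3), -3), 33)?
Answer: 483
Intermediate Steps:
Function('y')(p) = Add(p, Mul(2, Pow(p, 2))) (Function('y')(p) = Add(Add(Pow(p, 2), Pow(p, 2)), p) = Add(Mul(2, Pow(p, 2)), p) = Add(p, Mul(2, Pow(p, 2))))
Function('Y')(R) = Mul(2, R, Add(28, R)) (Function('Y')(R) = Mul(Add(R, Mul(-4, Add(1, Mul(2, -4)))), Add(R, R)) = Mul(Add(R, Mul(-4, Add(1, -8))), Mul(2, R)) = Mul(Add(R, Mul(-4, -7)), Mul(2, R)) = Mul(Add(R, 28), Mul(2, R)) = Mul(Add(28, R), Mul(2, R)) = Mul(2, R, Add(28, R)))
Add(Mul(Function('Y')(-3), -3), 33) = Add(Mul(Mul(2, -3, Add(28, -3)), -3), 33) = Add(Mul(Mul(2, -3, 25), -3), 33) = Add(Mul(-150, -3), 33) = Add(450, 33) = 483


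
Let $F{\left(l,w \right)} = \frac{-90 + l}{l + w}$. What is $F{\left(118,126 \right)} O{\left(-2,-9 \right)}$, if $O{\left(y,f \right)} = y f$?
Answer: $\frac{126}{61} \approx 2.0656$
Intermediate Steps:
$F{\left(l,w \right)} = \frac{-90 + l}{l + w}$
$O{\left(y,f \right)} = f y$
$F{\left(118,126 \right)} O{\left(-2,-9 \right)} = \frac{-90 + 118}{118 + 126} \left(\left(-9\right) \left(-2\right)\right) = \frac{1}{244} \cdot 28 \cdot 18 = \frac{7}{61} \cdot 18 = \frac{126}{61}$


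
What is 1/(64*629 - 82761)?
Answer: -1/42505 ≈ -2.3527e-5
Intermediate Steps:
1/(64*629 - 82761) = 1/(40256 - 82761) = 1/(-42505) = -1/42505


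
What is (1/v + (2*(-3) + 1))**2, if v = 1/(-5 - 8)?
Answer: 324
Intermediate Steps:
v = -1/13 (v = 1/(-13) = -1/13 ≈ -0.076923)
(1/v + (2*(-3) + 1))**2 = (1/(-1/13) + (2*(-3) + 1))**2 = (-13 + (-6 + 1))**2 = (-13 - 5)**2 = (-18)**2 = 324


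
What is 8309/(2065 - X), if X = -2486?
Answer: 8309/4551 ≈ 1.8258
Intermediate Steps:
8309/(2065 - X) = 8309/(2065 - 1*(-2486)) = 8309/(2065 + 2486) = 8309/4551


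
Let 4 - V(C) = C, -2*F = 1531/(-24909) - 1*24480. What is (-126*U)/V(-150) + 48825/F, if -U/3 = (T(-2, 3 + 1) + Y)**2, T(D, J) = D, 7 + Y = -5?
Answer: 3253679221842/6707512361 ≈ 485.08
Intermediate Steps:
F = 609773851/49818 (F = -(1531/(-24909) - 1*24480)/2 = -(1531*(-1/24909) - 24480)/2 = -(-1531/24909 - 24480)/2 = -1/2*(-609773851/24909) = 609773851/49818 ≈ 12240.)
Y = -12 (Y = -7 - 5 = -12)
V(C) = 4 - C
U = -588 (U = -3*(-2 - 12)**2 = -3*(-14)**2 = -3*196 = -588)
(-126*U)/V(-150) + 48825/F = (-126*(-588))/(4 - 1*(-150)) + 48825/(609773851/49818) = 74088/(4 + 150) + 48825*(49818/609773851) = 74088/154 + 2432363850/609773851 = 74088*(1/154) + 2432363850/609773851 = 5292/11 + 2432363850/609773851 = 3253679221842/6707512361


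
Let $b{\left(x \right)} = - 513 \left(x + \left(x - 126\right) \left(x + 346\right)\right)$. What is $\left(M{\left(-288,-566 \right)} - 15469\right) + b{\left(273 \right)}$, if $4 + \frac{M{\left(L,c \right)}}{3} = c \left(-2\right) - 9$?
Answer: $-46831570$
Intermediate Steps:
$M{\left(L,c \right)} = -39 - 6 c$ ($M{\left(L,c \right)} = -12 + 3 \left(c \left(-2\right) - 9\right) = -12 + 3 \left(- 2 c - 9\right) = -12 + 3 \left(-9 - 2 c\right) = -12 - \left(27 + 6 c\right) = -39 - 6 c$)
$b{\left(x \right)} = - 513 x - 513 \left(-126 + x\right) \left(346 + x\right)$ ($b{\left(x \right)} = - 513 \left(x + \left(-126 + x\right) \left(346 + x\right)\right) = - 513 x - 513 \left(-126 + x\right) \left(346 + x\right)$)
$\left(M{\left(-288,-566 \right)} - 15469\right) + b{\left(273 \right)} = \left(\left(-39 - -3396\right) - 15469\right) - \left(8586081 + 38233377\right) = \left(\left(-39 + 3396\right) - 15469\right) - 46819458 = \left(3357 - 15469\right) - 46819458 = -12112 - 46819458 = -46831570$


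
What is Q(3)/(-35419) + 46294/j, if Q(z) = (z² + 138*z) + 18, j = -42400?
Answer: -829192793/750882800 ≈ -1.1043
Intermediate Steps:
Q(z) = 18 + z² + 138*z
Q(3)/(-35419) + 46294/j = (18 + 3² + 138*3)/(-35419) + 46294/(-42400) = (18 + 9 + 414)*(-1/35419) + 46294*(-1/42400) = 441*(-1/35419) - 23147/21200 = -441/35419 - 23147/21200 = -829192793/750882800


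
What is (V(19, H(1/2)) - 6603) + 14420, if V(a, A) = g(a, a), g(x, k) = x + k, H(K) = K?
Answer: 7855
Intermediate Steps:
g(x, k) = k + x
V(a, A) = 2*a (V(a, A) = a + a = 2*a)
(V(19, H(1/2)) - 6603) + 14420 = (2*19 - 6603) + 14420 = (38 - 6603) + 14420 = -6565 + 14420 = 7855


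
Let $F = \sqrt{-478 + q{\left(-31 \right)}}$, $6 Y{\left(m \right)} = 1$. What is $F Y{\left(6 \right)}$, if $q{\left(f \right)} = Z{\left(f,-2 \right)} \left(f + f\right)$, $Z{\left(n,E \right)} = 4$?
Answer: $\frac{11 i \sqrt{6}}{6} \approx 4.4907 i$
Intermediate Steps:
$Y{\left(m \right)} = \frac{1}{6}$ ($Y{\left(m \right)} = \frac{1}{6} \cdot 1 = \frac{1}{6}$)
$q{\left(f \right)} = 8 f$ ($q{\left(f \right)} = 4 \left(f + f\right) = 4 \cdot 2 f = 8 f$)
$F = 11 i \sqrt{6}$ ($F = \sqrt{-478 + 8 \left(-31\right)} = \sqrt{-478 - 248} = \sqrt{-726} = 11 i \sqrt{6} \approx 26.944 i$)
$F Y{\left(6 \right)} = 11 i \sqrt{6} \cdot \frac{1}{6} = \frac{11 i \sqrt{6}}{6}$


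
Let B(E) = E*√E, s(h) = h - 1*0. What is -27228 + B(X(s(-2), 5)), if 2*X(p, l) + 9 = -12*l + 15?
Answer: -27228 - 81*I*√3 ≈ -27228.0 - 140.3*I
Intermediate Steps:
s(h) = h (s(h) = h + 0 = h)
X(p, l) = 3 - 6*l (X(p, l) = -9/2 + (-12*l + 15)/2 = -9/2 + (15 - 12*l)/2 = -9/2 + (15/2 - 6*l) = 3 - 6*l)
B(E) = E^(3/2)
-27228 + B(X(s(-2), 5)) = -27228 + (3 - 6*5)^(3/2) = -27228 + (3 - 30)^(3/2) = -27228 + (-27)^(3/2) = -27228 - 81*I*√3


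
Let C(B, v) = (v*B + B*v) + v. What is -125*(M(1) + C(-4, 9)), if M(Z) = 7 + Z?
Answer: 6875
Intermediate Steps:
C(B, v) = v + 2*B*v (C(B, v) = (B*v + B*v) + v = 2*B*v + v = v + 2*B*v)
-125*(M(1) + C(-4, 9)) = -125*((7 + 1) + 9*(1 + 2*(-4))) = -125*(8 + 9*(1 - 8)) = -125*(8 + 9*(-7)) = -125*(8 - 63) = -125*(-55) = 6875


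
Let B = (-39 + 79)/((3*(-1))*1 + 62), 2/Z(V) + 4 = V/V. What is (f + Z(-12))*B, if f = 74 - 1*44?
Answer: 3520/177 ≈ 19.887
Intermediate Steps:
Z(V) = -2/3 (Z(V) = 2/(-4 + V/V) = 2/(-4 + 1) = 2/(-3) = 2*(-1/3) = -2/3)
B = 40/59 (B = 40/(-3*1 + 62) = 40/(-3 + 62) = 40/59 ≈ 0.67797)
f = 30 (f = 74 - 44 = 30)
(f + Z(-12))*B = (30 - 2/3)*(40/59) = (88/3)*(40/59) = 3520/177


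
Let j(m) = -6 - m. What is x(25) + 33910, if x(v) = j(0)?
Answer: 33904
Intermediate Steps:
x(v) = -6 (x(v) = -6 - 1*0 = -6 + 0 = -6)
x(25) + 33910 = -6 + 33910 = 33904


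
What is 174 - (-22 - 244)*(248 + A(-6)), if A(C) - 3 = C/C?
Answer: 67206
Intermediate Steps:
A(C) = 4 (A(C) = 3 + C/C = 3 + 1 = 4)
174 - (-22 - 244)*(248 + A(-6)) = 174 - (-22 - 244)*(248 + 4) = 174 - (-266)*252 = 174 - 1*(-67032) = 174 + 67032 = 67206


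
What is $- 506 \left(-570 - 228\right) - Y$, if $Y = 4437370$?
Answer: $-4033582$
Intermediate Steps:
$- 506 \left(-570 - 228\right) - Y = - 506 \left(-570 - 228\right) - 4437370 = \left(-506\right) \left(-798\right) - 4437370 = 403788 - 4437370 = -4033582$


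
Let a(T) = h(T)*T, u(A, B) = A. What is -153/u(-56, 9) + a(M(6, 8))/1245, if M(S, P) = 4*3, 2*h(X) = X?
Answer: 64839/23240 ≈ 2.7900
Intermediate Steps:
h(X) = X/2
M(S, P) = 12
a(T) = T²/2 (a(T) = (T/2)*T = T²/2)
-153/u(-56, 9) + a(M(6, 8))/1245 = -153/(-56) + ((½)*12²)/1245 = -153*(-1/56) + ((½)*144)*(1/1245) = 153/56 + 72*(1/1245) = 153/56 + 24/415 = 64839/23240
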